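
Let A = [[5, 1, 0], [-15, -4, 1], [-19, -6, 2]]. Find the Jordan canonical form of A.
The characteristic polynomial is det(xI - A) = (x - 1)^3, so the eigenvalues are 1 (algebraic multiplicity 3).

For λ = 1: rank(A - I) = 2, rank((A - I)^2) = 1, rank((A - I)^3) = 0. The eigenspace has dimension 3 - 2 = 1, so there is 1 Jordan block; the rank sequence gives block sizes [3].

Assembling the blocks gives the Jordan form J above.

J = [[1, 1, 0], [0, 1, 1], [0, 0, 1]]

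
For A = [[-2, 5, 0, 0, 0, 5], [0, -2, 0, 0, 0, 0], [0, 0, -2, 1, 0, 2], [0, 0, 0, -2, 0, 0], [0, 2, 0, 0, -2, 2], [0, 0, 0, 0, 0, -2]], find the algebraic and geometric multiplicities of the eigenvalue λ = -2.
algebraic multiplicity 6, geometric multiplicity 4

The characteristic polynomial is (x + 2)^6, so the factor x + 2 appears with exponent 6: the algebraic multiplicity is 6.

rank(A + 2I) = 2, so the eigenspace has dimension 6 - 2 = 4: the geometric multiplicity is 4.

Since 4 < 6, A is not diagonalizable.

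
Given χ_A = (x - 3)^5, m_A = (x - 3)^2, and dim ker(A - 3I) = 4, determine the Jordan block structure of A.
λ = 3: algebraic multiplicity 5 (exponent in χ_A), largest block size 2 (exponent in m_A), 4 blocks (geometric multiplicity). These force block sizes [2, 1, 1, 1].

Jordan blocks: (3, 2), (3, 1), (3, 1), (3, 1)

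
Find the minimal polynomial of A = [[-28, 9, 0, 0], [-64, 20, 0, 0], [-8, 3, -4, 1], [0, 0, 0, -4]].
The characteristic polynomial factors as (x + 4)^4. The minimal polynomial is ∏(x - λ)^{k_λ} where k_λ is the size of the largest Jordan block at λ.

For λ = -4: rank(A + 4I) = 2, and the largest Jordan block has size 2 (the smallest k with rank((A + 4I)^k) = rank((A + 4I)^(k+1))).

So m_A(x) = (x + 4)^2.

m_A(x) = (x + 4)^2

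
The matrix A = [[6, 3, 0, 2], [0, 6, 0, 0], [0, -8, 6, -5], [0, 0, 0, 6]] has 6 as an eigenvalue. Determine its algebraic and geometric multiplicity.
algebraic multiplicity 4, geometric multiplicity 2

The characteristic polynomial is (x - 6)^4, so the factor x - 6 appears with exponent 4: the algebraic multiplicity is 4.

rank(A - 6I) = 2, so the eigenspace has dimension 4 - 2 = 2: the geometric multiplicity is 2.

Since 2 < 4, A is not diagonalizable.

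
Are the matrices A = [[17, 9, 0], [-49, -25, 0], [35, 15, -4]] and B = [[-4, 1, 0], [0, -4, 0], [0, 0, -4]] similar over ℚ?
Yes.

Two matrices over a field are similar if and only if they have the same invariant factors.

Both A and B have characteristic polynomial (x + 4)^3 and minimal polynomial (x + 4)^2. Computing further, both have invariant factors x + 4, (x + 4)^2. Hence A and B are similar.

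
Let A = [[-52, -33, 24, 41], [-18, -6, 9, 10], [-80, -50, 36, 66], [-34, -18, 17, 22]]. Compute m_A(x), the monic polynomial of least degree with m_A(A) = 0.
The characteristic polynomial factors as (x - 4)^2(x + 4)^2. The minimal polynomial is ∏(x - λ)^{k_λ} where k_λ is the size of the largest Jordan block at λ.

For λ = -4: rank(A + 4I) = 3, and the largest Jordan block has size 2 (the smallest k with rank((A + 4I)^k) = rank((A + 4I)^(k+1))).
For λ = 4: rank(A - 4I) = 3, and the largest Jordan block has size 2 (the smallest k with rank((A - 4I)^k) = rank((A - 4I)^(k+1))).

So m_A(x) = (x - 4)^2(x + 4)^2.

m_A(x) = (x - 4)^2(x + 4)^2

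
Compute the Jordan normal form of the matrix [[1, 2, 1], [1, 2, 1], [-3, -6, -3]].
J = [[0, 1, 0], [0, 0, 0], [0, 0, 0]]

The characteristic polynomial is det(xI - A) = x^3, so the eigenvalues are 0 (algebraic multiplicity 3).

For λ = 0: rank(A) = 1, rank(A^2) = 0. The eigenspace has dimension 3 - 1 = 2, so there are 2 Jordan blocks; the rank sequence gives block sizes [2, 1].

Assembling the blocks gives the Jordan form J above.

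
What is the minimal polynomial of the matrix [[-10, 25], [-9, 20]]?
m_A(x) = (x - 5)^2

The characteristic polynomial factors as (x - 5)^2. The minimal polynomial is ∏(x - λ)^{k_λ} where k_λ is the size of the largest Jordan block at λ.

For λ = 5: rank(A - 5I) = 1, and the largest Jordan block has size 2 (the smallest k with rank((A - 5I)^k) = rank((A - 5I)^(k+1))).

So m_A(x) = (x - 5)^2.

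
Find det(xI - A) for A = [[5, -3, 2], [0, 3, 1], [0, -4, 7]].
xI - A = [[x - 5, 3, -2], [0, x - 3, -1], [0, 4, x - 7]].

Expanding det(xI - A) along the first row:
det(xI - A) = + (x - 5)·det([[x - 3, -1], [4, x - 7]]) - (3)·det([[0, -1], [0, x - 7]]) + (-2)·det([[0, x - 3], [0, 4]]).

Evaluating gives χ_A(x) = x^3 - 15x^2 + 75x - 125 = (x - 5)^3.

χ_A(x) = (x - 5)^3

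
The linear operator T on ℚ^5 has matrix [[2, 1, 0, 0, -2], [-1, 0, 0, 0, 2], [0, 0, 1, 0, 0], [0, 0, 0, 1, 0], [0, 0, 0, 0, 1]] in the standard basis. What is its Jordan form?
J = [[1, 1, 0, 0, 0], [0, 1, 0, 0, 0], [0, 0, 1, 0, 0], [0, 0, 0, 1, 0], [0, 0, 0, 0, 1]]

The characteristic polynomial is det(xI - A) = (x - 1)^5, so the eigenvalues are 1 (algebraic multiplicity 5).

For λ = 1: rank(A - I) = 1, rank((A - I)^2) = 0. The eigenspace has dimension 5 - 1 = 4, so there are 4 Jordan blocks; the rank sequence gives block sizes [2, 1, 1, 1].

Assembling the blocks gives the Jordan form J above.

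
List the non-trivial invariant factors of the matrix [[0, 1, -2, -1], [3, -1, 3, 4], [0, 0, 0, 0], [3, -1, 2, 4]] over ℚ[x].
The Jordan structure of A has elementary divisors x^3, (x - 3). Arranging the block sizes at each eigenvalue in decreasing order and taking row products gives the invariant factors.

Invariant factors (smallest first, each dividing the next): x^3(x - 3).

Check: the last factor x^3(x - 3) is the minimal polynomial, and the product x^3(x - 3) is the characteristic polynomial.

x^3(x - 3)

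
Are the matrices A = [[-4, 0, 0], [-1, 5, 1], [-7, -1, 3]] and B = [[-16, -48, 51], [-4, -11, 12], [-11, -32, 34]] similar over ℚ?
trace(A) = 4 but trace(B) = 7. The trace is a similarity invariant, so A and B are not similar.

No.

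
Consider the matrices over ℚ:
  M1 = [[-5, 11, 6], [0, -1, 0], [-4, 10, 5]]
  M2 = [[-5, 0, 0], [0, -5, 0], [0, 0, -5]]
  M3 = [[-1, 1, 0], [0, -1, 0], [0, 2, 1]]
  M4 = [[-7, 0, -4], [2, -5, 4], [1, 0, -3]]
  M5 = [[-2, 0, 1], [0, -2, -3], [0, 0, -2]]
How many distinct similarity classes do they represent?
4 classes: {M1, M3}, {M2}, {M4}, {M5}

Characteristic polynomials: χ_{M1} = (x - 1)(x + 1)^2, χ_{M2} = (x + 5)^3, χ_{M3} = (x - 1)(x + 1)^2, χ_{M4} = (x + 5)^3, χ_{M5} = (x + 2)^3.

{M1, M3}: invariant factors (x - 1)(x + 1)^2.

{M2}: invariant factors x + 5, x + 5, x + 5.

{M4}: invariant factors x + 5, (x + 5)^2.

{M5}: invariant factors x + 2, (x + 2)^2.

Matrices are similar if and only if their invariant-factor lists agree; the partition into similarity classes is {M1, M3}, {M2}, {M4}, {M5}.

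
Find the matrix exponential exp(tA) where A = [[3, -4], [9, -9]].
e^{tA} = [[(6*t + 1)*e^{-3*t}, -4*t*e^{-3*t}], [9*t*e^{-3*t}, (1 - 6*t)*e^{-3*t}]]

A has Jordan form J = [[-3, 1], [0, -3]] with A = PJP^{-1}, so e^{tA} = P e^{tJ} P^{-1}.

For a Jordan block J_k(λ), e^{tJ_k(λ)} = e^{λt} · (I + tN + t^2 N^2/2! + ... + t^{k-1} N^{k-1}/(k-1)!) where N is the nilpotent superdiagonal part.

Assembling the blocks and conjugating back gives the entries of e^{tA} as shown above.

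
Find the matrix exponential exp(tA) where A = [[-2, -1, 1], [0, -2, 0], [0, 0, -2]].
A has Jordan form J = [[-2, 1, 0], [0, -2, 0], [0, 0, -2]] with A = PJP^{-1}, so e^{tA} = P e^{tJ} P^{-1}.

For a Jordan block J_k(λ), e^{tJ_k(λ)} = e^{λt} · (I + tN + t^2 N^2/2! + ... + t^{k-1} N^{k-1}/(k-1)!) where N is the nilpotent superdiagonal part.

Assembling the blocks and conjugating back gives the entries of e^{tA} as shown above.

e^{tA} = [[e^{-2*t}, -t*e^{-2*t}, t*e^{-2*t}], [0, e^{-2*t}, 0], [0, 0, e^{-2*t}]]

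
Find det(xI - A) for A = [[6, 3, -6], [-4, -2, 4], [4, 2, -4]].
χ_A(x) = x^3

xI - A = [[x - 6, -3, 6], [4, x + 2, -4], [-4, -2, x + 4]].

Expanding det(xI - A) along the first row:
det(xI - A) = + (x - 6)·det([[x + 2, -4], [-2, x + 4]]) - (-3)·det([[4, -4], [-4, x + 4]]) + (6)·det([[4, x + 2], [-4, -2]]).

Evaluating gives χ_A(x) = x^3.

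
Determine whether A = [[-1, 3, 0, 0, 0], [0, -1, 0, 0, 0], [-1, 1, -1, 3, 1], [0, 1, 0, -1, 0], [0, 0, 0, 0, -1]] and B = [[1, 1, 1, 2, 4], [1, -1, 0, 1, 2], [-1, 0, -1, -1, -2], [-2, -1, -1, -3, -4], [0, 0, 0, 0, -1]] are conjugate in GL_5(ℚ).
Two matrices over a field are similar if and only if they have the same invariant factors.

Both A and B have characteristic polynomial (x + 1)^5 and minimal polynomial (x + 1)^2. Computing further, both have invariant factors x + 1, (x + 1)^2, (x + 1)^2. Hence A and B are similar.

Yes.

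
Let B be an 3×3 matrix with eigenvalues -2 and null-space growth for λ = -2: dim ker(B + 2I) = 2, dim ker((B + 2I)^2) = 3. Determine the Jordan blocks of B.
Jordan blocks: (-2, 2), (-2, 1)

λ = -2: successive nullity increments [2, 1] count blocks of size ≥ k; block sizes are [2, 1].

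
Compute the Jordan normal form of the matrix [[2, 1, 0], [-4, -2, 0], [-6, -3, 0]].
The characteristic polynomial is det(xI - A) = x^3, so the eigenvalues are 0 (algebraic multiplicity 3).

For λ = 0: rank(A) = 1, rank(A^2) = 0. The eigenspace has dimension 3 - 1 = 2, so there are 2 Jordan blocks; the rank sequence gives block sizes [2, 1].

Assembling the blocks gives the Jordan form J above.

J = [[0, 1, 0], [0, 0, 0], [0, 0, 0]]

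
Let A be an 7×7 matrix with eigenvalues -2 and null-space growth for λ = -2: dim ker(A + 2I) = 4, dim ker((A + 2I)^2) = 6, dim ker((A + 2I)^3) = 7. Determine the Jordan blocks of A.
λ = -2: successive nullity increments [4, 2, 1] count blocks of size ≥ k; block sizes are [3, 2, 1, 1].

Jordan blocks: (-2, 3), (-2, 2), (-2, 1), (-2, 1)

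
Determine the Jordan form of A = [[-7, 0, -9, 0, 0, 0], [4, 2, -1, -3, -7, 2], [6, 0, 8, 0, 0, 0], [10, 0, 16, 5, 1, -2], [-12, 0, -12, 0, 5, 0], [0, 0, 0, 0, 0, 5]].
The characteristic polynomial is det(xI - A) = (x - 5)^3(x - 2)^2(x + 1), so the eigenvalues are -1 (algebraic multiplicity 1), 2 (algebraic multiplicity 2), 5 (algebraic multiplicity 3).

For λ = -1: algebraic multiplicity 1 gives one 1×1 block.

For λ = 2: rank(A - 2I) = 5, rank((A - 2I)^2) = 4. The eigenspace has dimension 6 - 5 = 1, so there is 1 Jordan block; the rank sequence gives block sizes [2].

For λ = 5: rank(A - 5I) = 4, rank((A - 5I)^2) = 3. The eigenspace has dimension 6 - 4 = 2, so there are 2 Jordan blocks; the rank sequence gives block sizes [2, 1].

Assembling the blocks gives the Jordan form J above.

J = [[-1, 0, 0, 0, 0, 0], [0, 2, 1, 0, 0, 0], [0, 0, 2, 0, 0, 0], [0, 0, 0, 5, 1, 0], [0, 0, 0, 0, 5, 0], [0, 0, 0, 0, 0, 5]]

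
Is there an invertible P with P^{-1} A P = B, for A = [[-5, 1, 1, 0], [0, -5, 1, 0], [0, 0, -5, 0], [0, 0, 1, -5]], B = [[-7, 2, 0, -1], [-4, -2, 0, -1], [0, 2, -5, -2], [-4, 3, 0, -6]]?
Yes.

Two matrices over a field are similar if and only if they have the same invariant factors.

Both A and B have characteristic polynomial (x + 5)^4 and minimal polynomial (x + 5)^3. Computing further, both have invariant factors x + 5, (x + 5)^3. Hence A and B are similar.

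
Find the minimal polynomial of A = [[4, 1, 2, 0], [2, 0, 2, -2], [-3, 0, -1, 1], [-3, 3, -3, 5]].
The characteristic polynomial factors as (x - 2)^4. The minimal polynomial is ∏(x - λ)^{k_λ} where k_λ is the size of the largest Jordan block at λ.

For λ = 2: rank(A - 2I) = 2, and the largest Jordan block has size 2 (the smallest k with rank((A - 2I)^k) = rank((A - 2I)^(k+1))).

So m_A(x) = (x - 2)^2.

m_A(x) = (x - 2)^2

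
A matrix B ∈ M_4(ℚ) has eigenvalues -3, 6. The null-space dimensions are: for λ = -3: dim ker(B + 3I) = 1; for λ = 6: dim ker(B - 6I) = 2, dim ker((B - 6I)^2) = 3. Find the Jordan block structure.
λ = -3: successive nullity increments [1] count blocks of size ≥ k; block sizes are [1].
λ = 6: successive nullity increments [2, 1] count blocks of size ≥ k; block sizes are [2, 1].

Jordan blocks: (-3, 1), (6, 2), (6, 1)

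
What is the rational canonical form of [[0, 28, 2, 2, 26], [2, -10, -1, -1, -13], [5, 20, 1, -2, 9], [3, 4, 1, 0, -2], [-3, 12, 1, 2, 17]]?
R = [[4, 0, 0, 0, 0], [0, 0, 0, 0, 8], [0, 1, 0, 0, 14], [0, 0, 1, 0, -4], [0, 0, 0, 1, 4]]

The invariant factors of A (the non-unit diagonal entries of the Smith normal form of xI - A over ℚ[x]) are x - 4, (x - 4)(x^3 + 4x + 2), each dividing the next. The characteristic polynomial is their product, (x - 4)^2(x^3 + 4x + 2).

The rational canonical form is the block-diagonal matrix of companion matrices C(f_i):
R = [[4, 0, 0, 0, 0], [0, 0, 0, 0, 8], [0, 1, 0, 0, 14], [0, 0, 1, 0, -4], [0, 0, 0, 1, 4]].

Note the characteristic polynomial does not split into linear factors over ℚ, so A has no Jordan form over ℚ; the rational canonical form exists over any field.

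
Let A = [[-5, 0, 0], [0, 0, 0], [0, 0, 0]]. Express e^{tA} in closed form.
e^{tA} = [[e^{-5*t}, 0, 0], [0, 1, 0], [0, 0, 1]]

A has Jordan form J = [[-5, 0, 0], [0, 0, 0], [0, 0, 0]] with A = PJP^{-1}, so e^{tA} = P e^{tJ} P^{-1}.

For a Jordan block J_k(λ), e^{tJ_k(λ)} = e^{λt} · (I + tN + t^2 N^2/2! + ... + t^{k-1} N^{k-1}/(k-1)!) where N is the nilpotent superdiagonal part.

Assembling the blocks and conjugating back gives the entries of e^{tA} as shown above.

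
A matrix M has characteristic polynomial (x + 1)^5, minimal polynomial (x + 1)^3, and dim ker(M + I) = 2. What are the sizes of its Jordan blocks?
λ = -1: algebraic multiplicity 5 (exponent in χ_M), largest block size 3 (exponent in m_M), 2 blocks (geometric multiplicity). These force block sizes [3, 2].

Jordan blocks: (-1, 3), (-1, 2)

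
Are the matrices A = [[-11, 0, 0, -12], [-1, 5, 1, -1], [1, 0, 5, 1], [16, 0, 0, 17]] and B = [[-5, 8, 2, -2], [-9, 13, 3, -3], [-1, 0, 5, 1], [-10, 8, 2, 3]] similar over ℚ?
Yes.

Two matrices over a field are similar if and only if they have the same invariant factors.

Both A and B have characteristic polynomial (x - 5)^3(x - 1) and minimal polynomial (x - 5)^3(x - 1). Computing further, both have invariant factors (x - 5)^3(x - 1). Hence A and B are similar.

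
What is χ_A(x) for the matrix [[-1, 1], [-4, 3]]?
xI - A = [[x + 1, -1], [4, x - 3]].

Expanding det(xI - A) along the first row:
det(xI - A) = + (x + 1)·det([[x - 3]]) - (-1)·det([[4]]).

Evaluating gives χ_A(x) = x^2 - 2x + 1 = (x - 1)^2.

χ_A(x) = (x - 1)^2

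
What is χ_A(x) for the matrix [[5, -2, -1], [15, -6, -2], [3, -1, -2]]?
χ_A(x) = (x + 1)^3

xI - A = [[x - 5, 2, 1], [-15, x + 6, 2], [-3, 1, x + 2]].

Expanding det(xI - A) along the first row:
det(xI - A) = + (x - 5)·det([[x + 6, 2], [1, x + 2]]) - (2)·det([[-15, 2], [-3, x + 2]]) + (1)·det([[-15, x + 6], [-3, 1]]).

Evaluating gives χ_A(x) = x^3 + 3x^2 + 3x + 1 = (x + 1)^3.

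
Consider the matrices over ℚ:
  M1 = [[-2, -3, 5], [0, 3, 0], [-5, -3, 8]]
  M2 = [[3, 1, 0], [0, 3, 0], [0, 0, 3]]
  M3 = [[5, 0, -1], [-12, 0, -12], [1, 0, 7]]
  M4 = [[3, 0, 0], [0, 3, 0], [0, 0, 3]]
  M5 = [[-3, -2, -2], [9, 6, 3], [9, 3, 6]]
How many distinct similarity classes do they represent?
3 classes: {M1, M2, M5}, {M3}, {M4}

Characteristic polynomials: χ_{M1} = (x - 3)^3, χ_{M2} = (x - 3)^3, χ_{M3} = x(x - 6)^2, χ_{M4} = (x - 3)^3, χ_{M5} = (x - 3)^3.

{M1, M2, M5}: invariant factors x - 3, (x - 3)^2.

{M3}: invariant factors x(x - 6)^2.

{M4}: invariant factors x - 3, x - 3, x - 3.

Matrices are similar if and only if their invariant-factor lists agree; the partition into similarity classes is {M1, M2, M5}, {M3}, {M4}.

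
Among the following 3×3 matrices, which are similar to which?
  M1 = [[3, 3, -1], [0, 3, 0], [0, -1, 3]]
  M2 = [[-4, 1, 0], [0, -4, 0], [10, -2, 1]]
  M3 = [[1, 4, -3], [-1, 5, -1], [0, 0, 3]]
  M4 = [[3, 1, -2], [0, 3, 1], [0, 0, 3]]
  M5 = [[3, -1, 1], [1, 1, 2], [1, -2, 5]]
2 classes: {M1, M3, M4, M5}, {M2}

Characteristic polynomials: χ_{M1} = (x - 3)^3, χ_{M2} = (x - 1)(x + 4)^2, χ_{M3} = (x - 3)^3, χ_{M4} = (x - 3)^3, χ_{M5} = (x - 3)^3.

{M1, M3, M4, M5}: invariant factors (x - 3)^3.

{M2}: invariant factors (x - 1)(x + 4)^2.

Matrices are similar if and only if their invariant-factor lists agree; the partition into similarity classes is {M1, M3, M4, M5}, {M2}.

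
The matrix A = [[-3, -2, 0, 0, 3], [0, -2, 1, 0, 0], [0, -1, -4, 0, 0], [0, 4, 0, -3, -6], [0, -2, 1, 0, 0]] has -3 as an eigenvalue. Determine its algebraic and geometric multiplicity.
algebraic multiplicity 4, geometric multiplicity 2

The characteristic polynomial is x(x + 3)^4, so the factor x + 3 appears with exponent 4: the algebraic multiplicity is 4.

rank(A + 3I) = 3, so the eigenspace has dimension 5 - 3 = 2: the geometric multiplicity is 2.

Since 2 < 4, A is not diagonalizable.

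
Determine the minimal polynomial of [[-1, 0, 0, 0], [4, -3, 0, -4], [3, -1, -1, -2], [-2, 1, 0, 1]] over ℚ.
m_A(x) = (x + 1)^2

The characteristic polynomial factors as (x + 1)^4. The minimal polynomial is ∏(x - λ)^{k_λ} where k_λ is the size of the largest Jordan block at λ.

For λ = -1: rank(A + I) = 2, and the largest Jordan block has size 2 (the smallest k with rank((A + I)^k) = rank((A + I)^(k+1))).

So m_A(x) = (x + 1)^2.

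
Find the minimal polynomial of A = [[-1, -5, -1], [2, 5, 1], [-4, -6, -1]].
The characteristic polynomial factors as (x - 1)^3. The minimal polynomial is ∏(x - λ)^{k_λ} where k_λ is the size of the largest Jordan block at λ.

For λ = 1: rank(A - I) = 2, and the largest Jordan block has size 3 (the smallest k with rank((A - I)^k) = rank((A - I)^(k+1))).

So m_A(x) = (x - 1)^3.

m_A(x) = (x - 1)^3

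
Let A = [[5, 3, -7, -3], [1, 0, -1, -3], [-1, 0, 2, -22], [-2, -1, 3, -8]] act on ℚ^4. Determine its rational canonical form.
R = [[0, 0, 0, -5], [1, 0, 0, -6], [0, 1, 0, -1], [0, 0, 1, -1]]

The invariant factors of A (the non-unit diagonal entries of the Smith normal form of xI - A over ℚ[x]) are (x + 1)(x^3 + x + 5), each dividing the next. The characteristic polynomial is their product, (x + 1)(x^3 + x + 5).

The rational canonical form is the block-diagonal matrix of companion matrices C(f_i):
R = [[0, 0, 0, -5], [1, 0, 0, -6], [0, 1, 0, -1], [0, 0, 1, -1]].

Note the characteristic polynomial does not split into linear factors over ℚ, so A has no Jordan form over ℚ; the rational canonical form exists over any field.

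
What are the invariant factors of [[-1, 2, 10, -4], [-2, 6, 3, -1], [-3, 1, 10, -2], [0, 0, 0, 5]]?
The Jordan structure of A has elementary divisors (x - 5)^3, (x - 5). Arranging the block sizes at each eigenvalue in decreasing order and taking row products gives the invariant factors.

Invariant factors (smallest first, each dividing the next): x - 5, (x - 5)^3.

Check: the last factor (x - 5)^3 is the minimal polynomial, and the product (x - 5)^4 is the characteristic polynomial.

x - 5, (x - 5)^3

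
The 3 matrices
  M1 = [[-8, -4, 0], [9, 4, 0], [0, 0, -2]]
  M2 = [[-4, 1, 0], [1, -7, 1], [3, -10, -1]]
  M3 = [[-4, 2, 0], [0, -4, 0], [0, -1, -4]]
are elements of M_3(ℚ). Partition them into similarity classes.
Characteristic polynomials: χ_{M1} = (x + 2)^3, χ_{M2} = (x + 4)^3, χ_{M3} = (x + 4)^3.

{M1}: invariant factors x + 2, (x + 2)^2.

{M2}: invariant factors (x + 4)^3.

{M3}: invariant factors x + 4, (x + 4)^2.

Matrices are similar if and only if their invariant-factor lists agree; the partition into similarity classes is {M1}, {M2}, {M3}.

3 classes: {M1}, {M2}, {M3}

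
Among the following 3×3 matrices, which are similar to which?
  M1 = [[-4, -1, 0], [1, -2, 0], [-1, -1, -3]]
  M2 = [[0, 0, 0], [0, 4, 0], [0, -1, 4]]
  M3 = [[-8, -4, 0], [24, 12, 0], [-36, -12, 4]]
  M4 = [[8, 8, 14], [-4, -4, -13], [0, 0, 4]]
3 classes: {M1}, {M2, M4}, {M3}

Characteristic polynomials: χ_{M1} = (x + 3)^3, χ_{M2} = x(x - 4)^2, χ_{M3} = x(x - 4)^2, χ_{M4} = x(x - 4)^2.

{M1}: invariant factors x + 3, (x + 3)^2.

{M2, M4}: invariant factors x(x - 4)^2.

{M3}: invariant factors x - 4, x(x - 4).

Matrices are similar if and only if their invariant-factor lists agree; the partition into similarity classes is {M1}, {M2, M4}, {M3}.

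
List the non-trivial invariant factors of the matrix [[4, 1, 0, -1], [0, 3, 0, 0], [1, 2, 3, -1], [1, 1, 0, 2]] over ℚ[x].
(x - 3)^2, (x - 3)^2

The Jordan structure of A has elementary divisors (x - 3)^2, (x - 3)^2. Arranging the block sizes at each eigenvalue in decreasing order and taking row products gives the invariant factors.

Invariant factors (smallest first, each dividing the next): (x - 3)^2, (x - 3)^2.

Check: the last factor (x - 3)^2 is the minimal polynomial, and the product (x - 3)^4 is the characteristic polynomial.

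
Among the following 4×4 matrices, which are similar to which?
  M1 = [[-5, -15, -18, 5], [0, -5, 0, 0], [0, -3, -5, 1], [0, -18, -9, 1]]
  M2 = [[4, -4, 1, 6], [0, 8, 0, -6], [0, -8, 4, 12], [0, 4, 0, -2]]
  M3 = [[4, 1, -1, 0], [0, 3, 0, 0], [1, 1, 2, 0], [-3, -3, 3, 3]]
Characteristic polynomials: χ_{M1} = (x + 2)^2(x + 5)^2, χ_{M2} = (x - 4)^3(x - 2), χ_{M3} = (x - 3)^4.

{M1}: invariant factors x + 5, (x + 2)^2(x + 5).

{M2}: invariant factors x - 4, (x - 4)^2(x - 2).

{M3}: invariant factors x - 3, x - 3, (x - 3)^2.

Matrices are similar if and only if their invariant-factor lists agree; the partition into similarity classes is {M1}, {M2}, {M3}.

3 classes: {M1}, {M2}, {M3}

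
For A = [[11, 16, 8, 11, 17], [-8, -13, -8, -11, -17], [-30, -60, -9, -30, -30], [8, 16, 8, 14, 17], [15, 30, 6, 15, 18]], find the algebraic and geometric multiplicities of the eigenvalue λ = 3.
algebraic multiplicity 3, geometric multiplicity 3

The characteristic polynomial is (x - 6)^2(x - 3)^3, so the factor x - 3 appears with exponent 3: the algebraic multiplicity is 3.

rank(A - 3I) = 2, so the eigenspace has dimension 5 - 2 = 3: the geometric multiplicity is 3.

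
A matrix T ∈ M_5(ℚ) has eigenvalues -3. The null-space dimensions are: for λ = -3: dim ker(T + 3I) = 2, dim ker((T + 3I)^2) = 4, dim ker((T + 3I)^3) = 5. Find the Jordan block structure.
λ = -3: successive nullity increments [2, 2, 1] count blocks of size ≥ k; block sizes are [3, 2].

Jordan blocks: (-3, 3), (-3, 2)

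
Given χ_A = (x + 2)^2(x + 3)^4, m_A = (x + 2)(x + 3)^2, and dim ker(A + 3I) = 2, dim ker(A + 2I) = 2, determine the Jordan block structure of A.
Jordan blocks: (-3, 2), (-3, 2), (-2, 1), (-2, 1)

λ = -3: algebraic multiplicity 4 (exponent in χ_A), largest block size 2 (exponent in m_A), 2 blocks (geometric multiplicity). These force block sizes [2, 2].
λ = -2: algebraic multiplicity 2 (exponent in χ_A), largest block size 1 (exponent in m_A), 2 blocks (geometric multiplicity). These force block sizes [1, 1].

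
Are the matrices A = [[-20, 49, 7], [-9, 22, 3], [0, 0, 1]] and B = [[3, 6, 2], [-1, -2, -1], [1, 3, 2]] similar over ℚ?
Two matrices over a field are similar if and only if they have the same invariant factors.

Both A and B have characteristic polynomial (x - 1)^3 and minimal polynomial (x - 1)^2. Computing further, both have invariant factors x - 1, (x - 1)^2. Hence A and B are similar.

Yes.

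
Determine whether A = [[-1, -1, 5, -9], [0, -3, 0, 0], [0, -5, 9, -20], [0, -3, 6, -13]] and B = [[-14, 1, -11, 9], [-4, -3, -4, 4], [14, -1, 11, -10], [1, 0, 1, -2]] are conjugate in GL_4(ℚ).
Two matrices over a field are similar if and only if they have the same invariant factors.

Both A and B have characteristic polynomial (x + 1)^2(x + 3)^2 and minimal polynomial (x + 1)^2(x + 3)^2. Computing further, both have invariant factors (x + 1)^2(x + 3)^2. Hence A and B are similar.

Yes.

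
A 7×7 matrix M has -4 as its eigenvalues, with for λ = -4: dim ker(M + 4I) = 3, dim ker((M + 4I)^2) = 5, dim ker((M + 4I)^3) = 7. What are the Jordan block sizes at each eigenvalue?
Jordan blocks: (-4, 3), (-4, 3), (-4, 1)

λ = -4: successive nullity increments [3, 2, 2] count blocks of size ≥ k; block sizes are [3, 3, 1].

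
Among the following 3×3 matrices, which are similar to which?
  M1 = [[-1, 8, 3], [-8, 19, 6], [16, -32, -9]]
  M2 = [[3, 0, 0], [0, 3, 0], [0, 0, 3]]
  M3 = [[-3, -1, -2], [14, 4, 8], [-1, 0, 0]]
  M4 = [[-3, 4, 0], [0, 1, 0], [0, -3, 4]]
Characteristic polynomials: χ_{M1} = (x - 3)^3, χ_{M2} = (x - 3)^3, χ_{M3} = x^2(x - 1), χ_{M4} = (x - 4)(x - 1)(x + 3).

{M1}: invariant factors x - 3, (x - 3)^2.

{M2}: invariant factors x - 3, x - 3, x - 3.

{M3}: invariant factors x^2(x - 1).

{M4}: invariant factors (x - 4)(x - 1)(x + 3).

Matrices are similar if and only if their invariant-factor lists agree; the partition into similarity classes is {M1}, {M2}, {M3}, {M4}.

4 classes: {M1}, {M2}, {M3}, {M4}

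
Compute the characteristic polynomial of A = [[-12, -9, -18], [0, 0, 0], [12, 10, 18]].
χ_A(x) = x^2(x - 6)

xI - A = [[x + 12, 9, 18], [0, x, 0], [-12, -10, x - 18]].

Expanding det(xI - A) along the first row:
det(xI - A) = + (x + 12)·det([[x, 0], [-10, x - 18]]) - (9)·det([[0, 0], [-12, x - 18]]) + (18)·det([[0, x], [-12, -10]]).

Evaluating gives χ_A(x) = x^3 - 6x^2 = x^2(x - 6).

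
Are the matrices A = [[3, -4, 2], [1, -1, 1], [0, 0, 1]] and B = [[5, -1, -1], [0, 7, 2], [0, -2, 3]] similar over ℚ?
trace(A) = 3 but trace(B) = 15. The trace is a similarity invariant, so A and B are not similar.

No.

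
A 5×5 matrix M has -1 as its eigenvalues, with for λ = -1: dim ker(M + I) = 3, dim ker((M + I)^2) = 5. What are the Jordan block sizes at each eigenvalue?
Jordan blocks: (-1, 2), (-1, 2), (-1, 1)

λ = -1: successive nullity increments [3, 2] count blocks of size ≥ k; block sizes are [2, 2, 1].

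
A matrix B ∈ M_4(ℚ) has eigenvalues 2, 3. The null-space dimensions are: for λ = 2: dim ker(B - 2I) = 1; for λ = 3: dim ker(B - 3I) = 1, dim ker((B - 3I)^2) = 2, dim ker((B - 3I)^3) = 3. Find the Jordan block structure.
Jordan blocks: (2, 1), (3, 3)

λ = 2: successive nullity increments [1] count blocks of size ≥ k; block sizes are [1].
λ = 3: successive nullity increments [1, 1, 1] count blocks of size ≥ k; block sizes are [3].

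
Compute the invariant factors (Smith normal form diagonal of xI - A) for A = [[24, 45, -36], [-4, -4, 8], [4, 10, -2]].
The Jordan structure of A has elementary divisors (x - 6)^2, (x - 6). Arranging the block sizes at each eigenvalue in decreasing order and taking row products gives the invariant factors.

Invariant factors (smallest first, each dividing the next): x - 6, (x - 6)^2.

Check: the last factor (x - 6)^2 is the minimal polynomial, and the product (x - 6)^3 is the characteristic polynomial.

x - 6, (x - 6)^2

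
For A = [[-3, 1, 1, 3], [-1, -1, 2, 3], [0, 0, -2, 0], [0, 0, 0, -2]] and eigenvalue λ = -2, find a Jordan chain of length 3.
v_1 = [[0, -1, 1, 0]]^T, v_2 = [[0, 1, 0, 0]]^T, v_3 = [[1, 1, 0, 0]]^T

We seek v_1 ∈ ker((A + 2I)^3) \ ker((A + 2I)^2), then set v_{i+1} = (A + 2I) v_i.

One such chain is v_1 = [[0, -1, 1, 0]]^T, v_2 = [[0, 1, 0, 0]]^T, v_3 = [[1, 1, 0, 0]]^T. Check: (A + 2I) v_3 = [[0, 0, 0, 0]]^T = 0.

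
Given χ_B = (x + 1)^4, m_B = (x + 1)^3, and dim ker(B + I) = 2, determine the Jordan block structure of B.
Jordan blocks: (-1, 3), (-1, 1)

λ = -1: algebraic multiplicity 4 (exponent in χ_B), largest block size 3 (exponent in m_B), 2 blocks (geometric multiplicity). These force block sizes [3, 1].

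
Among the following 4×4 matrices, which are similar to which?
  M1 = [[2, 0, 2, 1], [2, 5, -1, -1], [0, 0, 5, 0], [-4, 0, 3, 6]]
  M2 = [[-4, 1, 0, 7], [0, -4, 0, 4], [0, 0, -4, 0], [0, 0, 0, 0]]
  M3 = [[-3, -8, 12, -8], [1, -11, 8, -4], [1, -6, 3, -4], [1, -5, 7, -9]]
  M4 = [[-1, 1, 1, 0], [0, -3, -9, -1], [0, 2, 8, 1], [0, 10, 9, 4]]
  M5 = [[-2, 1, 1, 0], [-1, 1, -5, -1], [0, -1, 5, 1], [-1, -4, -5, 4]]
4 classes: {M1}, {M2}, {M3}, {M4, M5}

Characteristic polynomials: χ_{M1} = (x - 5)^2(x - 4)^2, χ_{M2} = x(x + 4)^3, χ_{M3} = (x + 5)^4, χ_{M4} = (x - 5)^2(x + 1)^2, χ_{M5} = (x - 5)^2(x + 1)^2.

{M1}: invariant factors x - 5, (x - 5)(x - 4)^2.

{M2}: invariant factors x + 4, x(x + 4)^2.

{M3}: invariant factors (x + 5)^2, (x + 5)^2.

{M4, M5}: invariant factors (x - 5)^2(x + 1)^2.

Matrices are similar if and only if their invariant-factor lists agree; the partition into similarity classes is {M1}, {M2}, {M3}, {M4, M5}.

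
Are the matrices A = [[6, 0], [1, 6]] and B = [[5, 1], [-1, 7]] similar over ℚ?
Two matrices over a field are similar if and only if they have the same invariant factors.

Both A and B have characteristic polynomial (x - 6)^2 and minimal polynomial (x - 6)^2. Computing further, both have invariant factors (x - 6)^2. Hence A and B are similar.

Yes.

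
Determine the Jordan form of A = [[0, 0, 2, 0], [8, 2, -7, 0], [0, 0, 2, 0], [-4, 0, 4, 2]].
J = [[0, 0, 0, 0], [0, 2, 1, 0], [0, 0, 2, 0], [0, 0, 0, 2]]

The characteristic polynomial is det(xI - A) = x(x - 2)^3, so the eigenvalues are 0 (algebraic multiplicity 1), 2 (algebraic multiplicity 3).

For λ = 0: algebraic multiplicity 1 gives one 1×1 block.

For λ = 2: rank(A - 2I) = 2, rank((A - 2I)^2) = 1. The eigenspace has dimension 4 - 2 = 2, so there are 2 Jordan blocks; the rank sequence gives block sizes [2, 1].

Assembling the blocks gives the Jordan form J above.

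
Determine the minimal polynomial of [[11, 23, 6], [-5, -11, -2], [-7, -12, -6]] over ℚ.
m_A(x) = (x + 2)^3

The characteristic polynomial factors as (x + 2)^3. The minimal polynomial is ∏(x - λ)^{k_λ} where k_λ is the size of the largest Jordan block at λ.

For λ = -2: rank(A + 2I) = 2, and the largest Jordan block has size 3 (the smallest k with rank((A + 2I)^k) = rank((A + 2I)^(k+1))).

So m_A(x) = (x + 2)^3.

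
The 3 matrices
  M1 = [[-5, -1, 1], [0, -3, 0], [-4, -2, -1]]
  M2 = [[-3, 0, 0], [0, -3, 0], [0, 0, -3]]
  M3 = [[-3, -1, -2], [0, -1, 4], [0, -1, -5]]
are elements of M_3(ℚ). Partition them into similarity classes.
2 classes: {M1, M3}, {M2}

Characteristic polynomials: χ_{M1} = (x + 3)^3, χ_{M2} = (x + 3)^3, χ_{M3} = (x + 3)^3.

{M1, M3}: invariant factors x + 3, (x + 3)^2.

{M2}: invariant factors x + 3, x + 3, x + 3.

Matrices are similar if and only if their invariant-factor lists agree; the partition into similarity classes is {M1, M3}, {M2}.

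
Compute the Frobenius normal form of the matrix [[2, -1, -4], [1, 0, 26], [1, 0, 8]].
R = [[0, 0, -18], [1, 0, -21], [0, 1, 10]]

The invariant factors of A (the non-unit diagonal entries of the Smith normal form of xI - A over ℚ[x]) are (x - 6)(x^2 - 4x - 3), each dividing the next. The characteristic polynomial is their product, (x - 6)(x^2 - 4x - 3).

The rational canonical form is the block-diagonal matrix of companion matrices C(f_i):
R = [[0, 0, -18], [1, 0, -21], [0, 1, 10]].

Note the characteristic polynomial does not split into linear factors over ℚ, so A has no Jordan form over ℚ; the rational canonical form exists over any field.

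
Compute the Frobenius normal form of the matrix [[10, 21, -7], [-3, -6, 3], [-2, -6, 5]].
R = [[3, 0, 0], [0, 0, -9], [0, 1, 6]]

The invariant factors of A (the non-unit diagonal entries of the Smith normal form of xI - A over ℚ[x]) are x - 3, (x - 3)^2, each dividing the next. The characteristic polynomial is their product, (x - 3)^3.

The rational canonical form is the block-diagonal matrix of companion matrices C(f_i):
R = [[3, 0, 0], [0, 0, -9], [0, 1, 6]].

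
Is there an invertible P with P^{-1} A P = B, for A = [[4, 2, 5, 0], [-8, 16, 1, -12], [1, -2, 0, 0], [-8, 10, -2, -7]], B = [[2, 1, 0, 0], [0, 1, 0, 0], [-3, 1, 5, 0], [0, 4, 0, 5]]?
No.

Both have characteristic polynomial (x - 5)^2(x - 2)(x - 1), but the minimal polynomial of A is (x - 5)^2(x - 2)(x - 1) while the minimal polynomial of B is (x - 5)(x - 2)(x - 1). The minimal polynomial is a similarity invariant, so A and B are not similar.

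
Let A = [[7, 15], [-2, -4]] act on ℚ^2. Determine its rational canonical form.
R = [[0, -2], [1, 3]]

The invariant factors of A (the non-unit diagonal entries of the Smith normal form of xI - A over ℚ[x]) are (x - 2)(x - 1), each dividing the next. The characteristic polynomial is their product, (x - 2)(x - 1).

The rational canonical form is the block-diagonal matrix of companion matrices C(f_i):
R = [[0, -2], [1, 3]].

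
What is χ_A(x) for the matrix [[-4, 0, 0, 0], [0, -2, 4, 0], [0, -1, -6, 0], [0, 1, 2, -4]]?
xI - A = [[x + 4, 0, 0, 0], [0, x + 2, -4, 0], [0, 1, x + 6, 0], [0, -1, -2, x + 4]].

Expanding det(xI - A) along the first row:
det(xI - A) = + (x + 4)·det([[x + 2, -4, 0], [1, x + 6, 0], [-1, -2, x + 4]]) - (0)·det([[0, -4, 0], [0, x + 6, 0], [0, -2, x + 4]]) + (0)·det([[0, x + 2, 0], [0, 1, 0], [0, -1, x + 4]]) - (0)·det([[0, x + 2, -4], [0, 1, x + 6], [0, -1, -2]]).

Evaluating gives χ_A(x) = x^4 + 16x^3 + 96x^2 + 256x + 256 = (x + 4)^4.

χ_A(x) = (x + 4)^4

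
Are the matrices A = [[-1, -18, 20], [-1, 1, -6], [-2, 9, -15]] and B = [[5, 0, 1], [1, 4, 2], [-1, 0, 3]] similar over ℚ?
trace(A) = -15 but trace(B) = 12. The trace is a similarity invariant, so A and B are not similar.

No.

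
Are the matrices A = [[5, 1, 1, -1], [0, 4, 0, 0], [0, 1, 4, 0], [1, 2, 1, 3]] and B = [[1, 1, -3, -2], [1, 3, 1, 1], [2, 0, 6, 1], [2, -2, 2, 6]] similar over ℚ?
Two matrices over a field are similar if and only if they have the same invariant factors.

Both A and B have characteristic polynomial (x - 4)^4 and minimal polynomial (x - 4)^2. Computing further, both have invariant factors (x - 4)^2, (x - 4)^2. Hence A and B are similar.

Yes.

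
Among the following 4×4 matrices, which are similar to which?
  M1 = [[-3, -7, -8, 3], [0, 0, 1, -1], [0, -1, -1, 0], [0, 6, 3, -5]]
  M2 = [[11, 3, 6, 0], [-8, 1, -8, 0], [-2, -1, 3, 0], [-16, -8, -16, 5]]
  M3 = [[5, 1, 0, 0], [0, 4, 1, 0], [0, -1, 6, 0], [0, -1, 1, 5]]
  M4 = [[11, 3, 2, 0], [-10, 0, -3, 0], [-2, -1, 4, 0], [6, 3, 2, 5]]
3 classes: {M1}, {M2}, {M3, M4}

Characteristic polynomials: χ_{M1} = (x + 2)^3(x + 3), χ_{M2} = (x - 5)^4, χ_{M3} = (x - 5)^4, χ_{M4} = (x - 5)^4.

{M1}: invariant factors (x + 2)^3(x + 3).

{M2}: invariant factors x - 5, x - 5, (x - 5)^2.

{M3, M4}: invariant factors x - 5, (x - 5)^3.

Matrices are similar if and only if their invariant-factor lists agree; the partition into similarity classes is {M1}, {M2}, {M3, M4}.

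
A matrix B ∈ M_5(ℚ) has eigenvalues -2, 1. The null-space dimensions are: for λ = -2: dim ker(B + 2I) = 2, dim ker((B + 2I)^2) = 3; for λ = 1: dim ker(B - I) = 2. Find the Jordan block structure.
Jordan blocks: (-2, 2), (-2, 1), (1, 1), (1, 1)

λ = -2: successive nullity increments [2, 1] count blocks of size ≥ k; block sizes are [2, 1].
λ = 1: successive nullity increments [2] count blocks of size ≥ k; block sizes are [1, 1].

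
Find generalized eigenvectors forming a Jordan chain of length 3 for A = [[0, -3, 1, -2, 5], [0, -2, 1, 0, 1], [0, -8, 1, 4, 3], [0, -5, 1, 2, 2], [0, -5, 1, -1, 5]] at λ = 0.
v_1 = [[0, 0, 1, 0, 0]]^T, v_2 = [[1, 1, 1, 1, 1]]^T, v_3 = [[1, 0, 0, 0, 0]]^T

We seek v_1 ∈ ker(A^3) \ ker(A^2), then set v_{i+1} = A v_i.

One such chain is v_1 = [[0, 0, 1, 0, 0]]^T, v_2 = [[1, 1, 1, 1, 1]]^T, v_3 = [[1, 0, 0, 0, 0]]^T. Check: A v_3 = [[0, 0, 0, 0, 0]]^T = 0.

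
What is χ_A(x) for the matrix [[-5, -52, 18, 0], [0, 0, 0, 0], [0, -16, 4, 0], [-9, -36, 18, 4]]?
χ_A(x) = x(x - 4)^2(x + 5)

xI - A = [[x + 5, 52, -18, 0], [0, x, 0, 0], [0, 16, x - 4, 0], [9, 36, -18, x - 4]].

Expanding det(xI - A) along the first row:
det(xI - A) = + (x + 5)·det([[x, 0, 0], [16, x - 4, 0], [36, -18, x - 4]]) - (52)·det([[0, 0, 0], [0, x - 4, 0], [9, -18, x - 4]]) + (-18)·det([[0, x, 0], [0, 16, 0], [9, 36, x - 4]]) - (0)·det([[0, x, 0], [0, 16, x - 4], [9, 36, -18]]).

Evaluating gives χ_A(x) = x^4 - 3x^3 - 24x^2 + 80x = x(x - 4)^2(x + 5).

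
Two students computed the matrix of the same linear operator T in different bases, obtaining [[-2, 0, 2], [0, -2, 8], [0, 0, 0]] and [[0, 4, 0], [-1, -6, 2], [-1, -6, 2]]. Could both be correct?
Both have characteristic polynomial x(x + 2)^2, but the minimal polynomial of A is x(x + 2) while the minimal polynomial of B is x(x + 2)^2. The minimal polynomial is a similarity invariant, so A and B are not similar.

No.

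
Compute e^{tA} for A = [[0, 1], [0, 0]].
e^{tA} = [[1, t], [0, 1]]

A has Jordan form J = [[0, 1], [0, 0]] with A = PJP^{-1}, so e^{tA} = P e^{tJ} P^{-1}.

For a Jordan block J_k(λ), e^{tJ_k(λ)} = e^{λt} · (I + tN + t^2 N^2/2! + ... + t^{k-1} N^{k-1}/(k-1)!) where N is the nilpotent superdiagonal part.

Assembling the blocks and conjugating back gives the entries of e^{tA} as shown above.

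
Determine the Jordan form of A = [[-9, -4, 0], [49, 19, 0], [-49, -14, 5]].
The characteristic polynomial is det(xI - A) = (x - 5)^3, so the eigenvalues are 5 (algebraic multiplicity 3).

For λ = 5: rank(A - 5I) = 1, rank((A - 5I)^2) = 0. The eigenspace has dimension 3 - 1 = 2, so there are 2 Jordan blocks; the rank sequence gives block sizes [2, 1].

Assembling the blocks gives the Jordan form J above.

J = [[5, 1, 0], [0, 5, 0], [0, 0, 5]]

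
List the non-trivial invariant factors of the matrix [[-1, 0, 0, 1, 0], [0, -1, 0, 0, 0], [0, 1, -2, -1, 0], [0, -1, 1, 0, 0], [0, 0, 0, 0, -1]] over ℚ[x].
x + 1, x + 1, (x + 1)^3

The Jordan structure of A has elementary divisors (x + 1)^3, (x + 1), (x + 1). Arranging the block sizes at each eigenvalue in decreasing order and taking row products gives the invariant factors.

Invariant factors (smallest first, each dividing the next): x + 1, x + 1, (x + 1)^3.

Check: the last factor (x + 1)^3 is the minimal polynomial, and the product (x + 1)^5 is the characteristic polynomial.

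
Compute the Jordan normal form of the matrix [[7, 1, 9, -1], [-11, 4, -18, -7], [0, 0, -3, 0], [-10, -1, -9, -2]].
The characteristic polynomial is det(xI - A) = (x - 6)^2(x + 3)^2, so the eigenvalues are -3 (algebraic multiplicity 2), 6 (algebraic multiplicity 2).

For λ = -3: rank(A + 3I) = 2. The eigenspace has dimension 4 - 2 = 2, so there are 2 Jordan blocks; the rank sequence gives block sizes [1, 1].

For λ = 6: rank(A - 6I) = 3, rank((A - 6I)^2) = 2. The eigenspace has dimension 4 - 3 = 1, so there is 1 Jordan block; the rank sequence gives block sizes [2].

Assembling the blocks gives the Jordan form J above.

J = [[-3, 0, 0, 0], [0, -3, 0, 0], [0, 0, 6, 1], [0, 0, 0, 6]]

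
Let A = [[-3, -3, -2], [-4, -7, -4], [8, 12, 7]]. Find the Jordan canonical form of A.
The characteristic polynomial is det(xI - A) = (x + 1)^3, so the eigenvalues are -1 (algebraic multiplicity 3).

For λ = -1: rank(A + I) = 1, rank((A + I)^2) = 0. The eigenspace has dimension 3 - 1 = 2, so there are 2 Jordan blocks; the rank sequence gives block sizes [2, 1].

Assembling the blocks gives the Jordan form J above.

J = [[-1, 1, 0], [0, -1, 0], [0, 0, -1]]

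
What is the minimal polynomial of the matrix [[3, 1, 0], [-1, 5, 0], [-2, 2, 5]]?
The characteristic polynomial factors as (x - 5)(x - 4)^2. The minimal polynomial is ∏(x - λ)^{k_λ} where k_λ is the size of the largest Jordan block at λ.

For λ = 4: rank(A - 4I) = 2, and the largest Jordan block has size 2 (the smallest k with rank((A - 4I)^k) = rank((A - 4I)^(k+1))).
For λ = 5: rank(A - 5I) = 2, and the largest Jordan block has size 1 (the smallest k with rank((A - 5I)^k) = rank((A - 5I)^(k+1))).

So m_A(x) = (x - 5)(x - 4)^2.

m_A(x) = (x - 5)(x - 4)^2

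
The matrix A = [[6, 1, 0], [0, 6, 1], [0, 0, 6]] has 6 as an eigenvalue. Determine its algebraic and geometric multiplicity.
algebraic multiplicity 3, geometric multiplicity 1

The characteristic polynomial is (x - 6)^3, so the factor x - 6 appears with exponent 3: the algebraic multiplicity is 3.

rank(A - 6I) = 2, so the eigenspace has dimension 3 - 2 = 1: the geometric multiplicity is 1.

Since 1 < 3, A is not diagonalizable.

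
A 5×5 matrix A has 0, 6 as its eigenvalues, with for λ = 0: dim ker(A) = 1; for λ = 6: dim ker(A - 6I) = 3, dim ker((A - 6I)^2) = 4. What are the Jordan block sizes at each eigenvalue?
λ = 0: successive nullity increments [1] count blocks of size ≥ k; block sizes are [1].
λ = 6: successive nullity increments [3, 1] count blocks of size ≥ k; block sizes are [2, 1, 1].

Jordan blocks: (0, 1), (6, 2), (6, 1), (6, 1)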